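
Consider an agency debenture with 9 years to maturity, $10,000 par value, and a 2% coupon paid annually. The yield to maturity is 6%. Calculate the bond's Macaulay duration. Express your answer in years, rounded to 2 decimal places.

8.18 years

Periodic yield y = 0.06. Discount each cash flow and weight by its year:
  t   CF        PV=CF/(1+0.06)^t    t·PV
  1       200.00       188.6792       188.6792
  2       200.00       177.9993       355.9986
  3       200.00       167.9239       503.7716
  4       200.00       158.4187       633.6749
  5       200.00       149.4516       747.2582
  6       200.00       140.9921       845.9526
  7       200.00       133.0114       931.0800
  8       200.00       125.4825     1,003.8598
  9    10,200.00     6,037.3643    54,336.2790
  Σ                  7,279.3231    59,546.5538
Price P = Σ PV = 7,279.3231.
Macaulay duration = Σ(t·PV) / P = 59,546.5538 / 7,279.3231 = 8.18023 years.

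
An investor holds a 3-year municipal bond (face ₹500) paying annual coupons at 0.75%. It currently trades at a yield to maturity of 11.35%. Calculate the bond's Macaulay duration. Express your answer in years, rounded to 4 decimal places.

2.9737 years

Periodic yield y = 0.1135. Discount each cash flow and weight by its year:
  t   CF        PV=CF/(1+0.1135)^t    t·PV
  1         3.75         3.3678         3.3678
  2         3.75         3.0245         6.0490
  3       503.75       364.8752     1,094.6257
  Σ                    371.2675     1,104.0424
Price P = Σ PV = 371.2675.
Macaulay duration = Σ(t·PV) / P = 1,104.0424 / 371.2675 = 2.97371 years.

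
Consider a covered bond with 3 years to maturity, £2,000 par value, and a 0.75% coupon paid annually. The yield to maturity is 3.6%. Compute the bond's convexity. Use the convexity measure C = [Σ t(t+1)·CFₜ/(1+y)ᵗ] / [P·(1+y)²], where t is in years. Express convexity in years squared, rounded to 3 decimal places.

11.065

With y = 0.036:
  t   CF        PV=CF/(1+0.036)^t    t·PV        t(t+1)·PV
  1        15.00        14.4788        14.4788          28.9575
  2        15.00        13.9756        27.9513          83.8538
  3     2,015.00     1,812.1568     5,436.4705      21,745.8822
  Σ                  1,840.6113     5,478.9006      21,858.6935
P = 1,840.6113.
Convexity = Σ t(t+1)·PV / [P·(1+y)²] = 21,858.6935 / (1,840.6113 × 1.073296) = 11.06478.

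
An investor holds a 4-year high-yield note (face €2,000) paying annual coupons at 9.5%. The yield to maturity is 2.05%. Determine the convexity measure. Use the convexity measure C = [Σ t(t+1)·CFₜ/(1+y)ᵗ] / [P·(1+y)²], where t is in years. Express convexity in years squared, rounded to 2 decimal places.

16.46

With y = 0.0205:
  t   CF        PV=CF/(1+0.0205)^t    t·PV        t(t+1)·PV
  1       190.00       186.1832       186.1832         372.3665
  2       190.00       182.4432       364.8863       1,094.6590
  3       190.00       178.7782       536.3346       2,145.3385
  4     2,190.00     2,019.2592     8,077.0370      40,385.1848
  Σ                  2,566.6638     9,164.4411      43,997.5487
P = 2,566.6638.
Convexity = Σ t(t+1)·PV / [P·(1+y)²] = 43,997.5487 / (2,566.6638 × 1.041420) = 16.46014.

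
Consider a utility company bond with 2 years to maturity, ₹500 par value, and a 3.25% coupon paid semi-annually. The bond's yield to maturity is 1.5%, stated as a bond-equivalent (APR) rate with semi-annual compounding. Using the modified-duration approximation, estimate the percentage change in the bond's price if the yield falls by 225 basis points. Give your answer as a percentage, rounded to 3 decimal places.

Periodic yield y = 0.0075. Modified duration first:
  t   CF        PV=CF/(1+0.0075)^t    t·PV
  1        8.125         8.0645         8.0645
  2        8.125         8.0045        16.0090
  3        8.125         7.9449        23.8347
  4      508.125       493.1628     1,972.6514
  Σ                    517.1767     2,020.5595
P = 517.1767; D_Mac = 3.90690 half-year periods = 1.95345 yrs; D_mod = 1.95345/(1+0.0075) = 1.93891 yrs.
ΔP/P ≈ -D_mod · Δy = -1.93891 × (-0.0225) = +0.043625 = +4.3625%.

+4.363%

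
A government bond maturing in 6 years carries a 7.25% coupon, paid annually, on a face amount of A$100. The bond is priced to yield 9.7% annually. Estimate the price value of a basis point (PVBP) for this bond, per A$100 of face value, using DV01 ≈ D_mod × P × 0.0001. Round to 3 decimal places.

Periodic yield y = 0.097.
  t   CF        PV=CF/(1+0.097)^t    t·PV
  1         7.25         6.6089         6.6089
  2         7.25         6.0246        12.0491
  3         7.25         5.4918        16.4755
  4         7.25         5.0062        20.0250
  5         7.25         4.5636        22.8179
  6       107.25        61.5400       369.2400
  Σ                     89.2351       447.2164
P = 89.2351; D_Mac = 5.01166 yrs; D_mod = 4.56852 yrs.
DV01 ≈ 4.56852 × 89.2351 × 0.0001 = 0.040767.

A$0.041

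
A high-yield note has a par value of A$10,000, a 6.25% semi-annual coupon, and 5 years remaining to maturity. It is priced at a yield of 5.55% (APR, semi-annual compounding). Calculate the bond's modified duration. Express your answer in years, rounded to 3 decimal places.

4.263 years

Periodic yield y = 0.02775. First find Macaulay duration:
  t   CF        PV=CF/(1+0.02775)^t    t·PV
  1       312.50       304.0623       304.0623
  2       312.50       295.8524       591.7047
  3       312.50       287.8641       863.5924
  4       312.50       280.0916     1,120.3664
  5       312.50       272.5289     1,362.6446
  6       312.50       265.1704     1,591.0226
  7       312.50       258.0106     1,806.0745
  8       312.50       251.0442     2,008.3534
  9       312.50       244.2658     2,198.3921
  10   10,312.50     7,843.1245    78,431.2447
  Σ                 10,302.0148    90,277.4577
P = 10,302.0148; Macaulay duration = 90,277.4577 / 10,302.0148 = 8.76309 half-year periods = 4.38154 years.
Modified duration = D_Mac / (1 + y) = 4.38154 / 1.02775 = 4.26324 years.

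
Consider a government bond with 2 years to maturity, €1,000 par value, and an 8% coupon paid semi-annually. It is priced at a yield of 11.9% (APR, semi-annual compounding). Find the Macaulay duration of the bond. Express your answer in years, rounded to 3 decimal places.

Periodic yield y = 0.0595. Discount each cash flow and weight by its period:
  t   CF        PV=CF/(1+0.0595)^t    t·PV
  1        40.00        37.7537        37.7537
  2        40.00        35.6335        71.2669
  3        40.00        33.6323       100.8970
  4     1,040.00       825.3335     3,301.3342
  Σ                    932.3530     3,511.2518
Price P = Σ PV = 932.3530.
Macaulay duration = Σ(t·PV) / P = 3,511.2518 / 932.3530 = 3.76601 half-year periods.
In years: 3.76601 / 2 = 1.88301 years.

1.883 years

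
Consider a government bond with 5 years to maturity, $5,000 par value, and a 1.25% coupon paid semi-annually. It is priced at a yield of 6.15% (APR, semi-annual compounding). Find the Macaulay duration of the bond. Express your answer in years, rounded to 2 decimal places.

4.84 years

Periodic yield y = 0.03075. Discount each cash flow and weight by its period:
  t   CF        PV=CF/(1+0.03075)^t    t·PV
  1        31.25        30.3177        30.3177
  2        31.25        29.4133        58.8265
  3        31.25        28.5358        85.6074
  4        31.25        27.6845       110.7380
  5        31.25        26.8586       134.2930
  6        31.25        26.0573       156.3440
  7        31.25        25.2800       176.9598
  8        31.25        24.5258       196.2064
  9        31.25        23.7941       214.1472
  10    5,031.25     3,716.5712    37,165.7125
  Σ                  3,959.0384    38,329.1526
Price P = Σ PV = 3,959.0384.
Macaulay duration = Σ(t·PV) / P = 38,329.1526 / 3,959.0384 = 9.68143 half-year periods.
In years: 9.68143 / 2 = 4.84071 years.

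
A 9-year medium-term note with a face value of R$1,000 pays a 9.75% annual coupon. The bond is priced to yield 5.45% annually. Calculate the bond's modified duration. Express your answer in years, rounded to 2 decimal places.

Periodic yield y = 0.0545. First find Macaulay duration:
  t   CF        PV=CF/(1+0.0545)^t    t·PV
  1        97.50        92.4609        92.4609
  2        97.50        87.6822       175.3644
  3        97.50        83.1505       249.4515
  4        97.50        78.8530       315.4120
  5        97.50        74.7776       373.8881
  6        97.50        70.9129       425.4773
  7        97.50        67.2479       470.7351
  8        97.50        63.7723       510.1782
  9     1,097.50       680.7463     6,126.7165
  Σ                  1,299.6035     8,739.6840
P = 1,299.6035; Macaulay duration = 8,739.6840 / 1,299.6035 = 6.72488 years.
Modified duration = D_Mac / (1 + y) = 6.72488 / 1.0545 = 6.37732 years.

6.38 years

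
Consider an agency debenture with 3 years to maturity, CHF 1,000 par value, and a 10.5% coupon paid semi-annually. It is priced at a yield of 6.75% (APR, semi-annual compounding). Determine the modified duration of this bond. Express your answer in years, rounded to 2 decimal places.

2.58 years

Periodic yield y = 0.03375. First find Macaulay duration:
  t   CF        PV=CF/(1+0.03375)^t    t·PV
  1        52.50        50.7860        50.7860
  2        52.50        49.1279        98.2558
  3        52.50        47.5240       142.5719
  4        52.50        45.9724       183.8896
  5        52.50        44.4715       222.3575
  6     1,052.50       862.4402     5,174.6409
  Σ                  1,100.3219     5,872.5017
P = 1,100.3219; Macaulay duration = 5,872.5017 / 1,100.3219 = 5.33708 half-year periods = 2.66854 years.
Modified duration = D_Mac / (1 + y) = 2.66854 / 1.03375 = 2.58142 years.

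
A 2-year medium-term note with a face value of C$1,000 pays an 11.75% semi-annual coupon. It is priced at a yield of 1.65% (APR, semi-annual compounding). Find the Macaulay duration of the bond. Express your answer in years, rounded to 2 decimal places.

Periodic yield y = 0.00825. Discount each cash flow and weight by its period:
  t   CF        PV=CF/(1+0.00825)^t    t·PV
  1        58.75        58.2693        58.2693
  2        58.75        57.7925       115.5850
  3        58.75        57.3196       171.9588
  4     1,058.75     1,024.5201     4,098.0806
  Σ                  1,197.9015     4,443.8936
Price P = Σ PV = 1,197.9015.
Macaulay duration = Σ(t·PV) / P = 4,443.8936 / 1,197.9015 = 3.70973 half-year periods.
In years: 3.70973 / 2 = 1.85487 years.

1.85 years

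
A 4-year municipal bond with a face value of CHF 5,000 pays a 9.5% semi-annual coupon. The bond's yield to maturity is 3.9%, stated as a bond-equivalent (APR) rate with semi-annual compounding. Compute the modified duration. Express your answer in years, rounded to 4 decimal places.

3.4126 years

Periodic yield y = 0.0195. First find Macaulay duration:
  t   CF        PV=CF/(1+0.0195)^t    t·PV
  1       237.50       232.9573       232.9573
  2       237.50       228.5016       457.0031
  3       237.50       224.1310       672.3930
  4       237.50       219.8440       879.3762
  5       237.50       215.6391     1,078.1954
  6       237.50       211.5145     1,269.0873
  7       237.50       207.4689     1,452.2823
  8     5,237.50     4,487.7246    35,901.7966
  Σ                  6,027.7810    41,943.0911
P = 6,027.7810; Macaulay duration = 41,943.0911 / 6,027.7810 = 6.95830 half-year periods = 3.47915 years.
Modified duration = D_Mac / (1 + y) = 3.47915 / 1.0195 = 3.41260 years.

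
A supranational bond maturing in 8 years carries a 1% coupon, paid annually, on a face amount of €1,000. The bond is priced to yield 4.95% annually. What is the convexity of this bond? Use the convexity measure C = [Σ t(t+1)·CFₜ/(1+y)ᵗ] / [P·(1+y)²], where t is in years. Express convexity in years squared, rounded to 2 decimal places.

With y = 0.0495:
  t   CF        PV=CF/(1+0.0495)^t    t·PV        t(t+1)·PV
  1        10.00         9.5283         9.5283          19.0567
  2        10.00         9.0789        18.1579          54.4736
  3        10.00         8.6507        25.9522         103.8087
  4        10.00         8.2427        32.9709         164.8543
  5        10.00         7.8539        39.2697         235.6183
  6        10.00         7.4835        44.9011         314.3074
  7        10.00         7.1305        49.9138         399.3107
  8     1,010.00       686.2176     5,489.7405      49,407.6647
  Σ                    744.1863     5,710.4344      50,699.0944
P = 744.1863.
Convexity = Σ t(t+1)·PV / [P·(1+y)²] = 50,699.0944 / (744.1863 × 1.101450) = 61.85199.

61.85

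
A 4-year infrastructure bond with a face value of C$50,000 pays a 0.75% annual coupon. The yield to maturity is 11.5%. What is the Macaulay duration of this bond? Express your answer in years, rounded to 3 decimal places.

Periodic yield y = 0.115. Discount each cash flow and weight by its year:
  t   CF        PV=CF/(1+0.115)^t    t·PV
  1       375.00       336.3229       336.3229
  2       375.00       301.6349       603.2697
  3       375.00       270.5245       811.5736
  4    50,375.00    32,592.3436   130,369.3742
  Σ                 33,500.8258   132,120.5404
Price P = Σ PV = 33,500.8258.
Macaulay duration = Σ(t·PV) / P = 132,120.5404 / 33,500.8258 = 3.94380 years.

3.944 years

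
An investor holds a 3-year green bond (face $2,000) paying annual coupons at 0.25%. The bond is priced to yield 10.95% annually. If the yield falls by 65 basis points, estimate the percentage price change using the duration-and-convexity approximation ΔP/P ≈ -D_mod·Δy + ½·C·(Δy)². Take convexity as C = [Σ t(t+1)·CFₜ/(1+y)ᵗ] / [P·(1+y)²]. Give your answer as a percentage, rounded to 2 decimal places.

With y = 0.1095:
  t   CF        PV=CF/(1+0.1095)^t    t·PV        t(t+1)·PV
  1         5.00         4.5065         4.5065           9.0131
  2         5.00         4.0618         8.1235          24.3706
  3     2,005.00     1,468.0216     4,404.0649      17,616.2597
  Σ                  1,476.5899     4,416.6950      17,649.6434
P = 1,476.5899; D_Mac = 2.99115 yrs; D_mod = 2.69594 yrs; C = 9.71005.
Duration effect: -2.69594 × (-0.0065) = +0.017524
Convexity effect: 0.5 × 9.71005 × (-0.0065)² = +0.0002051
ΔP/P ≈ +0.017524 + 0.0002051 = +0.017729 = +1.7729%.

+1.77%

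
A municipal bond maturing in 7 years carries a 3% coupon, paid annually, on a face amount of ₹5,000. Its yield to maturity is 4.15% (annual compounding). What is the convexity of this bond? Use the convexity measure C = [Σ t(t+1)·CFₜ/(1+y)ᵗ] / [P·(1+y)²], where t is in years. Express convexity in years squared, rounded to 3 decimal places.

45.697

With y = 0.0415:
  t   CF        PV=CF/(1+0.0415)^t    t·PV        t(t+1)·PV
  1       150.00       144.0230       144.0230         288.0461
  2       150.00       138.2842       276.5685         829.7055
  3       150.00       132.7741       398.3224       1,593.2895
  4       150.00       127.4836       509.9342       2,549.6711
  5       150.00       122.4038       612.0190       3,672.1139
  6       150.00       117.5264       705.1587       4,936.1108
  7     5,150.00     3,874.2916    27,120.0415     216,960.3317
  Σ                  4,656.7868    29,766.0672     230,829.2685
P = 4,656.7868.
Convexity = Σ t(t+1)·PV / [P·(1+y)²] = 230,829.2685 / (4,656.7868 × 1.084722) = 45.69682.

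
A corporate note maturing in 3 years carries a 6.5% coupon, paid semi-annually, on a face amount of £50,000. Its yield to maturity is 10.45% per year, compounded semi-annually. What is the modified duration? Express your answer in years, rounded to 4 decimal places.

2.6222 years

Periodic yield y = 0.05225. First find Macaulay duration:
  t   CF        PV=CF/(1+0.05225)^t    t·PV
  1     1,625.00     1,544.3098     1,544.3098
  2     1,625.00     1,467.6263     2,935.2527
  3     1,625.00     1,394.7506     4,184.2518
  4     1,625.00     1,325.4936     5,301.9743
  5     1,625.00     1,259.6755     6,298.3777
  6    51,625.00    38,031.7630   228,190.5781
  Σ                 45,023.6189   248,454.7444
P = 45,023.6189; Macaulay duration = 248,454.7444 / 45,023.6189 = 5.51832 half-year periods = 2.75916 years.
Modified duration = D_Mac / (1 + y) = 2.75916 / 1.05225 = 2.62215 years.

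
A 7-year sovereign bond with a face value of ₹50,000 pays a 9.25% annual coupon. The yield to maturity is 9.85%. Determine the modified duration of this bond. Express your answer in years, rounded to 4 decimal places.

4.9407 years

Periodic yield y = 0.0985. First find Macaulay duration:
  t   CF        PV=CF/(1+0.0985)^t    t·PV
  1     4,625.00     4,210.2868     4,210.2868
  2     4,625.00     3,832.7599     7,665.5198
  3     4,625.00     3,489.0850    10,467.2551
  4     4,625.00     3,176.2267    12,704.9068
  5     4,625.00     2,891.4217    14,457.1083
  6     4,625.00     2,632.1545    15,792.9267
  7    54,625.00    28,300.2988   198,102.0917
  Σ                 48,532.2333   263,400.0952
P = 48,532.2333; Macaulay duration = 263,400.0952 / 48,532.2333 = 5.42732 years.
Modified duration = D_Mac / (1 + y) = 5.42732 / 1.0985 = 4.94067 years.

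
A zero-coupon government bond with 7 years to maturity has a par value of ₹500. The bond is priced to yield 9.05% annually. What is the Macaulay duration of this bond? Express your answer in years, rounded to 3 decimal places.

A zero-coupon bond has a single cash flow at maturity, so its Macaulay duration equals its maturity: 7 years.

7.000 years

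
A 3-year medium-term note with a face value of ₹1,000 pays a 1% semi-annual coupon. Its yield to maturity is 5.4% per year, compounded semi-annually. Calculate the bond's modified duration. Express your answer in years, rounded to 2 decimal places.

Periodic yield y = 0.027. First find Macaulay duration:
  t   CF        PV=CF/(1+0.027)^t    t·PV
  1         5.00         4.8685         4.8685
  2         5.00         4.7406         9.4811
  3         5.00         4.6159        13.8478
  4         5.00         4.4946        17.9783
  5         5.00         4.3764        21.8820
  6     1,005.00       856.5316     5,139.1897
  Σ                    879.6276     5,207.2475
P = 879.6276; Macaulay duration = 5,207.2475 / 879.6276 = 5.91983 half-year periods = 2.95992 years.
Modified duration = D_Mac / (1 + y) = 2.95992 / 1.027 = 2.88210 years.

2.88 years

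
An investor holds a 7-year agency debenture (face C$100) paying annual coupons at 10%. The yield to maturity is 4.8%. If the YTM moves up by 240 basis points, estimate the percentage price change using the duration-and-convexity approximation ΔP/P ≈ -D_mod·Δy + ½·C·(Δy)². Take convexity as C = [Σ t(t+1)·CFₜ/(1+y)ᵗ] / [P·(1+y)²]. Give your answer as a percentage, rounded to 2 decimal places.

-11.69%

With y = 0.048:
  t   CF        PV=CF/(1+0.048)^t    t·PV        t(t+1)·PV
  1        10.00         9.5420         9.5420          19.0840
  2        10.00         9.1049        18.2099          54.6297
  3        10.00         8.6879        26.0638         104.2551
  4        10.00         8.2900        33.1600         165.8001
  5        10.00         7.9103        39.5516         237.3093
  6        10.00         7.5480        45.2880         317.0163
  7       110.00        79.2253       554.5769       4,436.6149
  Σ                    130.3085       726.3921       5,334.7095
P = 130.3085; D_Mac = 5.57441 yrs; D_mod = 5.31909 yrs; C = 37.27483.
Duration effect: -5.31909 × (+0.024) = -0.127658
Convexity effect: 0.5 × 37.27483 × (0.024)² = +0.0107351
ΔP/P ≈ -0.127658 + 0.0107351 = -0.116923 = -11.6923%.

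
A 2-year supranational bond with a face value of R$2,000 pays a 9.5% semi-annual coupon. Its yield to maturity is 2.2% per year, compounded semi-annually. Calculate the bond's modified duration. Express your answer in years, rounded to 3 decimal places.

1.857 years

Periodic yield y = 0.011. First find Macaulay duration:
  t   CF        PV=CF/(1+0.011)^t    t·PV
  1        95.00        93.9664        93.9664
  2        95.00        92.9440       185.8880
  3        95.00        91.9327       275.7982
  4     2,095.00     2,005.3002     8,021.2009
  Σ                  2,284.1433     8,576.8535
P = 2,284.1433; Macaulay duration = 8,576.8535 / 2,284.1433 = 3.75495 half-year periods = 1.87748 years.
Modified duration = D_Mac / (1 + y) = 1.87748 / 1.011 = 1.85705 years.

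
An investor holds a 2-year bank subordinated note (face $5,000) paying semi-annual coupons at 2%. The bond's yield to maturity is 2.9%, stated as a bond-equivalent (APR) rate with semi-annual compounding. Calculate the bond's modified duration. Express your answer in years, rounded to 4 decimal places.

1.9420 years

Periodic yield y = 0.0145. First find Macaulay duration:
  t   CF        PV=CF/(1+0.0145)^t    t·PV
  1        50.00        49.2854        49.2854
  2        50.00        48.5809        97.1619
  3        50.00        47.8866       143.6597
  4     5,050.00     4,767.4173    19,069.6694
  Σ                  4,913.1702    19,359.7764
P = 4,913.1702; Macaulay duration = 19,359.7764 / 4,913.1702 = 3.94038 half-year periods = 1.97019 years.
Modified duration = D_Mac / (1 + y) = 1.97019 / 1.0145 = 1.94203 years.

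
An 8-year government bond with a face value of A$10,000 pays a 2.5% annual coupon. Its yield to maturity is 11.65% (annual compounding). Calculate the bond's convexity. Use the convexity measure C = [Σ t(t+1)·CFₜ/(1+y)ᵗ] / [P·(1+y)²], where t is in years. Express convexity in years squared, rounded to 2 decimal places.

With y = 0.1165:
  t   CF        PV=CF/(1+0.1165)^t    t·PV        t(t+1)·PV
  1       250.00       223.9140       223.9140         447.8280
  2       250.00       200.5499       401.0999       1,203.2997
  3       250.00       179.6238       538.8713       2,155.4853
  4       250.00       160.8811       643.5245       3,217.6225
  5       250.00       144.0942       720.4708       4,322.8247
  6       250.00       129.0588       774.3528       5,420.4699
  7       250.00       115.5923       809.1461       6,473.1690
  8    10,250.00     4,244.7689    33,958.1508     305,623.3576
  Σ                  5,398.4830    38,069.5303     328,864.0567
P = 5,398.4830.
Convexity = Σ t(t+1)·PV / [P·(1+y)²] = 328,864.0567 / (5,398.4830 × 1.246572) = 48.86830.

48.87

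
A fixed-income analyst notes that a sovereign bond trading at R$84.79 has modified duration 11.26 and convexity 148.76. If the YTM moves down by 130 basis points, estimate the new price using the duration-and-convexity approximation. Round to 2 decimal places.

R$98.27

Duration effect: -D_mod·Δy = -11.26 × (-0.013) = +0.146380
Convexity effect: ½·C·(Δy)² = 0.5 × 148.76 × (-0.013)² = +0.01257022
ΔP/P ≈ +0.146380 + 0.01257022 = +0.15895022
New price ≈ 84.79 × (1 + 0.15895022) = 98.2673891538.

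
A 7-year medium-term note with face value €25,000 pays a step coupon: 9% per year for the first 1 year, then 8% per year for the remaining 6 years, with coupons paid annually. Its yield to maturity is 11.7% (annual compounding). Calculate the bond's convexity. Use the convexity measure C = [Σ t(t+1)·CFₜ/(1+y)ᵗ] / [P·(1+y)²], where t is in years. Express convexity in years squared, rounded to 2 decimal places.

With y = 0.117:
  t   CF        PV=CF/(1+0.117)^t    t·PV        t(t+1)·PV
  1     2,250.00     2,014.3241     2,014.3241       4,028.6482
  2     2,000.00     1,602.9636     3,205.9271       9,617.7814
  3     2,000.00     1,435.0614     4,305.1841      17,220.7365
  4     2,000.00     1,284.7461     5,138.9843      25,694.9217
  5     2,000.00     1,150.1755     5,750.8777      34,505.2664
  6     2,000.00     1,029.7006     6,178.2035      43,247.4243
  7    27,000.00    12,444.9040    87,114.3283     696,914.6265
  Σ                 20,961.8753   113,707.8292     831,229.4050
P = 20,961.8753.
Convexity = Σ t(t+1)·PV / [P·(1+y)²] = 831,229.4050 / (20,961.8753 × 1.247689) = 31.78223.

31.78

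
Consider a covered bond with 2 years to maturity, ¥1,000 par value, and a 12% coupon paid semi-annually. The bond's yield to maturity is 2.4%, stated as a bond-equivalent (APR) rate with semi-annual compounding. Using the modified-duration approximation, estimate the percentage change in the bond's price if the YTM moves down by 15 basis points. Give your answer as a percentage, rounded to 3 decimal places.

+0.274%

Periodic yield y = 0.012. Modified duration first:
  t   CF        PV=CF/(1+0.012)^t    t·PV
  1        60.00        59.2885        59.2885
  2        60.00        58.5855       117.1710
  3        60.00        57.8908       173.6725
  4     1,060.00     1,010.6105     4,042.4421
  Σ                  1,186.3754     4,392.5741
P = 1,186.3754; D_Mac = 3.70252 half-year periods = 1.85126 yrs; D_mod = 1.85126/(1+0.012) = 1.82931 yrs.
ΔP/P ≈ -D_mod · Δy = -1.82931 × (-0.0015) = +0.002744 = +0.2744%.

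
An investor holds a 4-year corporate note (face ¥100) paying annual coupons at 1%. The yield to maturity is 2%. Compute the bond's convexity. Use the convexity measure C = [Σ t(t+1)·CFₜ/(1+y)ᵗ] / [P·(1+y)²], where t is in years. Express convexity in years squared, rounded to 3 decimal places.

With y = 0.02:
  t   CF        PV=CF/(1+0.02)^t    t·PV        t(t+1)·PV
  1         1.00         0.9804         0.9804           1.9608
  2         1.00         0.9612         1.9223           5.7670
  3         1.00         0.9423         2.8270          11.3079
  4       101.00        93.3084       373.2336       1,866.1678
  Σ                     96.1923       378.9632       1,885.2034
P = 96.1923.
Convexity = Σ t(t+1)·PV / [P·(1+y)²] = 1,885.2034 / (96.1923 × 1.040400) = 18.83726.

18.837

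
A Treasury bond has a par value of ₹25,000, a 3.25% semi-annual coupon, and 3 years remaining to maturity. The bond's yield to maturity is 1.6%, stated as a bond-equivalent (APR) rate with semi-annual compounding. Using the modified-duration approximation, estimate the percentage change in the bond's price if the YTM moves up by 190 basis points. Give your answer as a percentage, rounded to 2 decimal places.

Periodic yield y = 0.008. Modified duration first:
  t   CF        PV=CF/(1+0.008)^t    t·PV
  1       406.25       403.0258       403.0258
  2       406.25       399.8272       799.6544
  3       406.25       396.6539     1,189.9618
  4       406.25       393.5059     1,574.0236
  5       406.25       390.3828     1,951.9142
  6    25,406.25    24,220.1805   145,321.0827
  Σ                 26,203.5761   151,239.6625
P = 26,203.5761; D_Mac = 5.77172 half-year periods = 2.88586 yrs; D_mod = 2.88586/(1+0.008) = 2.86296 yrs.
ΔP/P ≈ -D_mod · Δy = -2.86296 × (+0.019) = -0.054396 = -5.4396%.

-5.44%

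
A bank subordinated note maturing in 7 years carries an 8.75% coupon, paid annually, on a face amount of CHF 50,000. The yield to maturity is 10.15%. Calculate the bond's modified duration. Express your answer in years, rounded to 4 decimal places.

Periodic yield y = 0.1015. First find Macaulay duration:
  t   CF        PV=CF/(1+0.1015)^t    t·PV
  1     4,375.00     3,971.8566     3,971.8566
  2     4,375.00     3,605.8616     7,211.7232
  3     4,375.00     3,273.5920     9,820.7760
  4     4,375.00     2,971.9401    11,887.7604
  5     4,375.00     2,698.0845    13,490.4226
  6     4,375.00     2,449.4639    14,696.7836
  7    54,375.00    27,638.0730   193,466.5110
  Σ                 46,608.8717   254,545.8334
P = 46,608.8717; Macaulay duration = 254,545.8334 / 46,608.8717 = 5.46132 years.
Modified duration = D_Mac / (1 + y) = 5.46132 / 1.1015 = 4.95807 years.

4.9581 years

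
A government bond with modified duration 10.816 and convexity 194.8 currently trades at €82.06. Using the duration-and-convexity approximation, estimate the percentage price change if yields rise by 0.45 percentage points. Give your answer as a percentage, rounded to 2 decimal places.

Duration effect: -D_mod·Δy = -10.816 × (+0.0045) = -0.048672
Convexity effect: ½·C·(Δy)² = 0.5 × 194.8 × (0.0045)² = +0.00197235
ΔP/P ≈ -0.048672 + 0.00197235 = -0.04669965
= -4.669965%.

-4.67%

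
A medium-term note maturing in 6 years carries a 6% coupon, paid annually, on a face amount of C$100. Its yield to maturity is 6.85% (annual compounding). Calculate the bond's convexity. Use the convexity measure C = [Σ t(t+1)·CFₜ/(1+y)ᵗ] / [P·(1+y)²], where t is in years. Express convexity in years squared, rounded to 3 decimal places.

30.265

With y = 0.0685:
  t   CF        PV=CF/(1+0.0685)^t    t·PV        t(t+1)·PV
  1         6.00         5.6153         5.6153          11.2307
  2         6.00         5.2554        10.5107          31.5321
  3         6.00         4.9184        14.7553          59.0213
  4         6.00         4.6031        18.4125          92.0626
  5         6.00         4.3080        21.5401         129.2409
  6       106.00        71.2293       427.3758       2,991.6308
  Σ                     95.9296       498.2099       3,314.7184
P = 95.9296.
Convexity = Σ t(t+1)·PV / [P·(1+y)²] = 3,314.7184 / (95.9296 × 1.141692) = 30.26529.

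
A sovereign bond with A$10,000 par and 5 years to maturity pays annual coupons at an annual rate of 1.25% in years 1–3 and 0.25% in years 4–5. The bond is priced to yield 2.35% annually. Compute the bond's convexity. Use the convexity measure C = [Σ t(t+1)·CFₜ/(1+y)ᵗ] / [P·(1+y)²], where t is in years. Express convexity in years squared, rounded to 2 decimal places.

27.76

With y = 0.0235:
  t   CF        PV=CF/(1+0.0235)^t    t·PV        t(t+1)·PV
  1       125.00       122.1299       122.1299         244.2599
  2       125.00       119.3258       238.6516         715.9547
  3       125.00       116.5860       349.7581       1,399.0322
  4        25.00        22.7818        91.1273         455.6366
  5    10,025.00     8,925.7588    44,628.7940     267,772.7637
  Σ                  9,306.5824    45,430.4609     270,587.6472
P = 9,306.5824.
Convexity = Σ t(t+1)·PV / [P·(1+y)²] = 270,587.6472 / (9,306.5824 × 1.047552) = 27.75505.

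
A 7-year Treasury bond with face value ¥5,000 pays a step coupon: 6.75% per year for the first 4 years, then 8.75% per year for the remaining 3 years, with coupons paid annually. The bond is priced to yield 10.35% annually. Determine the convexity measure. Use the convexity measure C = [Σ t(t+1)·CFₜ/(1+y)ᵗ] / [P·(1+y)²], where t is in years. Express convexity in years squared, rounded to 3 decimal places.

With y = 0.1035:
  t   CF        PV=CF/(1+0.1035)^t    t·PV        t(t+1)·PV
  1       337.50       305.8450       305.8450         611.6901
  2       337.50       277.1591       554.3181       1,662.9544
  3       337.50       251.1636       753.4909       3,013.9637
  4       337.50       227.6064       910.4255       4,552.1276
  5       437.50       267.3723     1,336.8614       8,021.1682
  6       437.50       242.2948     1,453.7686      10,176.3802
  7     5,437.50     2,728.9332    19,102.5325     152,820.2601
  Σ                  4,300.3744    24,417.2421     180,858.5442
P = 4,300.3744.
Convexity = Σ t(t+1)·PV / [P·(1+y)²] = 180,858.5442 / (4,300.3744 × 1.217712) = 34.53728.

34.537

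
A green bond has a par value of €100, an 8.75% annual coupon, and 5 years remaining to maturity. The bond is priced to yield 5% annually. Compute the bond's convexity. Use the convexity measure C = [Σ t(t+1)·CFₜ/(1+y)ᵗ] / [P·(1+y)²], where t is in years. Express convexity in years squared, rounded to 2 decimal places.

22.28

With y = 0.05:
  t   CF        PV=CF/(1+0.05)^t    t·PV        t(t+1)·PV
  1         8.75         8.3333         8.3333          16.6667
  2         8.75         7.9365        15.8730          47.6190
  3         8.75         7.5586        22.6757          90.7029
  4         8.75         7.1986        28.7946         143.9729
  5       108.75        85.2085       426.0424       2,556.2541
  Σ                    116.2355       501.7190       2,855.2157
P = 116.2355.
Convexity = Σ t(t+1)·PV / [P·(1+y)²] = 2,855.2157 / (116.2355 × 1.102500) = 22.28032.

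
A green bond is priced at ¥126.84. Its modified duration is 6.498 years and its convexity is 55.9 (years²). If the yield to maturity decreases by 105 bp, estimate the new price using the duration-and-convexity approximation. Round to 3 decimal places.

¥135.885

Duration effect: -D_mod·Δy = -6.498 × (-0.0105) = +0.068229
Convexity effect: ½·C·(Δy)² = 0.5 × 55.9 × (-0.0105)² = +0.0030814875
ΔP/P ≈ +0.068229 + 0.0030814875 = +0.0713104875
New price ≈ 126.84 × (1 + 0.0713104875) = 135.8850222345.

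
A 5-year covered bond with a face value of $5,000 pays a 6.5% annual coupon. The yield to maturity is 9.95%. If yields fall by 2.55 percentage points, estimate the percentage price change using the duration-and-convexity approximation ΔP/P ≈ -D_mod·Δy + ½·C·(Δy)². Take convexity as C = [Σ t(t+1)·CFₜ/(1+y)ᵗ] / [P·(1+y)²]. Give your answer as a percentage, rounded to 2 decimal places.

With y = 0.0995:
  t   CF        PV=CF/(1+0.0995)^t    t·PV        t(t+1)·PV
  1       325.00       295.5889       295.5889         591.1778
  2       325.00       268.8394       537.6788       1,613.0363
  3       325.00       244.5106       733.5317       2,934.1270
  4       325.00       222.3834       889.5337       4,447.6686
  5     5,325.00     3,313.9309    16,569.6543      99,417.9259
  Σ                  4,345.2532    19,025.9875     109,003.9356
P = 4,345.2532; D_Mac = 4.37857 yrs; D_mod = 3.98233 yrs; C = 20.75089.
Duration effect: -3.98233 × (-0.0255) = +0.101549
Convexity effect: 0.5 × 20.75089 × (-0.0255)² = +0.0067466
ΔP/P ≈ +0.101549 + 0.0067466 = +0.108296 = +10.8296%.

+10.83%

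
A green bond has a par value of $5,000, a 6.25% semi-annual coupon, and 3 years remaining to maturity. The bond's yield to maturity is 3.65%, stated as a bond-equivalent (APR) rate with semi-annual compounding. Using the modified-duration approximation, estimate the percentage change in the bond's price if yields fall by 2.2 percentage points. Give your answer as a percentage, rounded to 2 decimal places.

Periodic yield y = 0.01825. Modified duration first:
  t   CF        PV=CF/(1+0.01825)^t    t·PV
  1       156.25       153.4495       153.4495
  2       156.25       150.6993       301.3986
  3       156.25       147.9983       443.9949
  4       156.25       145.3458       581.3830
  5       156.25       142.7407       713.7037
  6     5,156.25     4,626.0194    27,756.1166
  Σ                  5,366.2531    29,950.0464
P = 5,366.2531; D_Mac = 5.58118 half-year periods = 2.79059 yrs; D_mod = 2.79059/(1+0.01825) = 2.74058 yrs.
ΔP/P ≈ -D_mod · Δy = -2.74058 × (-0.022) = +0.060293 = +6.0293%.

+6.03%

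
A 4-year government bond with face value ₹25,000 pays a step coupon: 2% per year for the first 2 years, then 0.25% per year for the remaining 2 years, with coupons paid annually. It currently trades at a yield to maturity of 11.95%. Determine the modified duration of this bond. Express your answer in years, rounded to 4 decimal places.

3.4573 years

Periodic yield y = 0.1195. First find Macaulay duration:
  t   CF        PV=CF/(1+0.1195)^t    t·PV
  1       500.00       446.6280       446.6280
  2       500.00       398.9531       797.9061
  3        62.50        44.5459       133.6377
  4    25,062.50    15,956.1459    63,824.5835
  Σ                 16,846.2728    65,202.7553
P = 16,846.2728; Macaulay duration = 65,202.7553 / 16,846.2728 = 3.87046 years.
Modified duration = D_Mac / (1 + y) = 3.87046 / 1.1195 = 3.45731 years.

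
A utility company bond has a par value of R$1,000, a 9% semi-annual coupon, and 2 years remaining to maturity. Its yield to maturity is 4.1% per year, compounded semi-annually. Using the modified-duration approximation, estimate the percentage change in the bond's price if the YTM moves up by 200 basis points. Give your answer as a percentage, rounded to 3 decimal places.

-3.686%

Periodic yield y = 0.0205. Modified duration first:
  t   CF        PV=CF/(1+0.0205)^t    t·PV
  1        45.00        44.0960        44.0960
  2        45.00        43.2102        86.4204
  3        45.00        42.3422       127.0266
  4     1,045.00       963.5278     3,854.1112
  Σ                  1,093.1763     4,111.6543
P = 1,093.1763; D_Mac = 3.76120 half-year periods = 1.88060 yrs; D_mod = 1.88060/(1+0.0205) = 1.84282 yrs.
ΔP/P ≈ -D_mod · Δy = -1.84282 × (+0.02) = -0.036856 = -3.6856%.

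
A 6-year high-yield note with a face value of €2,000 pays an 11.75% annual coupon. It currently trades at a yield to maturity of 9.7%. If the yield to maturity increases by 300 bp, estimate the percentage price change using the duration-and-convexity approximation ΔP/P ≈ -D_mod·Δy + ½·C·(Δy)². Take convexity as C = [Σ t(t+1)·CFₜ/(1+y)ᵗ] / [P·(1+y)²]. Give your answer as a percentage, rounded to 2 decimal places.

-11.70%

With y = 0.097:
  t   CF        PV=CF/(1+0.097)^t    t·PV        t(t+1)·PV
  1       235.00       214.2206       214.2206         428.4412
  2       235.00       195.2786       390.5572       1,171.6715
  3       235.00       178.0115       534.0344       2,136.1376
  4       235.00       162.2712       649.0847       3,245.4233
  5       235.00       147.9227       739.6133       4,437.6800
  6     2,235.00     1,282.4421     7,694.6525      53,862.5676
  Σ                  2,180.1466    10,222.1627      65,281.9212
P = 2,180.1466; D_Mac = 4.68875 yrs; D_mod = 4.27416 yrs; C = 24.88250.
Duration effect: -4.27416 × (+0.03) = -0.128225
Convexity effect: 0.5 × 24.88250 × (0.03)² = +0.0111971
ΔP/P ≈ -0.128225 + 0.0111971 = -0.117028 = -11.7028%.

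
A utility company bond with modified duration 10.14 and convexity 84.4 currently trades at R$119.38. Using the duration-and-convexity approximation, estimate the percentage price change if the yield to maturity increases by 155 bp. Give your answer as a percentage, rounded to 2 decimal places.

-14.70%

Duration effect: -D_mod·Δy = -10.14 × (+0.0155) = -0.157170
Convexity effect: ½·C·(Δy)² = 0.5 × 84.4 × (0.0155)² = +0.01013855
ΔP/P ≈ -0.157170 + 0.01013855 = -0.14703145
= -14.703145%.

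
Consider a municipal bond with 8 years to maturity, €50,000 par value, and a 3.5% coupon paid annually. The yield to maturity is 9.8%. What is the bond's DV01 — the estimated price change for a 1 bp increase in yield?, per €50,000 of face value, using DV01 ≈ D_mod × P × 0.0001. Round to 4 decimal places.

Periodic yield y = 0.098.
  t   CF        PV=CF/(1+0.098)^t    t·PV
  1     1,750.00     1,593.8069     1,593.8069
  2     1,750.00     1,451.5546     2,903.1091
  3     1,750.00     1,321.9987     3,965.9961
  4     1,750.00     1,204.0061     4,816.0244
  5     1,750.00     1,096.5447     5,482.7236
  6     1,750.00       998.6746     5,992.0477
  7     1,750.00       909.5397     6,366.7780
  8    51,750.00    24,495.8003   195,966.4026
  Σ                 33,071.9257   227,086.8884
P = 33,071.9257; D_Mac = 6.86645 yrs; D_mod = 6.25360 yrs.
DV01 ≈ 6.25360 × 33,071.9257 × 0.0001 = 20.681866.

€20.6819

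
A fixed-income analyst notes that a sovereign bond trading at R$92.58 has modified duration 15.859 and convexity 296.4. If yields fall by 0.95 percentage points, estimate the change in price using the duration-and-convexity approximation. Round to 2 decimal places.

Duration effect: -D_mod·Δy = -15.859 × (-0.0095) = +0.1506605
Convexity effect: ½·C·(Δy)² = 0.5 × 296.4 × (-0.0095)² = +0.01337505
ΔP/P ≈ +0.1506605 + 0.01337505 = +0.16403555
ΔP ≈ 92.58 × (+0.16403555) = +15.186411219.

+R$15.19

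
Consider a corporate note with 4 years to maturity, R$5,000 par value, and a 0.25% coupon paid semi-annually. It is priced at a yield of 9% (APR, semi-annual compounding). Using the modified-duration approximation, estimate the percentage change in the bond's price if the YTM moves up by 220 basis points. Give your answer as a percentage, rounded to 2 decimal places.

-8.38%

Periodic yield y = 0.045. Modified duration first:
  t   CF        PV=CF/(1+0.045)^t    t·PV
  1         6.25         5.9809         5.9809
  2         6.25         5.7233        11.4466
  3         6.25         5.4769        16.4306
  4         6.25         5.2410        20.9640
  5         6.25         5.0153        25.0766
  6         6.25         4.7993        28.7961
  7         6.25         4.5927        32.1487
  8     5,006.25     3,520.3205    28,162.5643
  Σ                  3,557.1499    28,303.4078
P = 3,557.1499; D_Mac = 7.95677 half-year periods = 3.97838 yrs; D_mod = 3.97838/(1+0.045) = 3.80706 yrs.
ΔP/P ≈ -D_mod · Δy = -3.80706 × (+0.022) = -0.083755 = -8.3755%.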